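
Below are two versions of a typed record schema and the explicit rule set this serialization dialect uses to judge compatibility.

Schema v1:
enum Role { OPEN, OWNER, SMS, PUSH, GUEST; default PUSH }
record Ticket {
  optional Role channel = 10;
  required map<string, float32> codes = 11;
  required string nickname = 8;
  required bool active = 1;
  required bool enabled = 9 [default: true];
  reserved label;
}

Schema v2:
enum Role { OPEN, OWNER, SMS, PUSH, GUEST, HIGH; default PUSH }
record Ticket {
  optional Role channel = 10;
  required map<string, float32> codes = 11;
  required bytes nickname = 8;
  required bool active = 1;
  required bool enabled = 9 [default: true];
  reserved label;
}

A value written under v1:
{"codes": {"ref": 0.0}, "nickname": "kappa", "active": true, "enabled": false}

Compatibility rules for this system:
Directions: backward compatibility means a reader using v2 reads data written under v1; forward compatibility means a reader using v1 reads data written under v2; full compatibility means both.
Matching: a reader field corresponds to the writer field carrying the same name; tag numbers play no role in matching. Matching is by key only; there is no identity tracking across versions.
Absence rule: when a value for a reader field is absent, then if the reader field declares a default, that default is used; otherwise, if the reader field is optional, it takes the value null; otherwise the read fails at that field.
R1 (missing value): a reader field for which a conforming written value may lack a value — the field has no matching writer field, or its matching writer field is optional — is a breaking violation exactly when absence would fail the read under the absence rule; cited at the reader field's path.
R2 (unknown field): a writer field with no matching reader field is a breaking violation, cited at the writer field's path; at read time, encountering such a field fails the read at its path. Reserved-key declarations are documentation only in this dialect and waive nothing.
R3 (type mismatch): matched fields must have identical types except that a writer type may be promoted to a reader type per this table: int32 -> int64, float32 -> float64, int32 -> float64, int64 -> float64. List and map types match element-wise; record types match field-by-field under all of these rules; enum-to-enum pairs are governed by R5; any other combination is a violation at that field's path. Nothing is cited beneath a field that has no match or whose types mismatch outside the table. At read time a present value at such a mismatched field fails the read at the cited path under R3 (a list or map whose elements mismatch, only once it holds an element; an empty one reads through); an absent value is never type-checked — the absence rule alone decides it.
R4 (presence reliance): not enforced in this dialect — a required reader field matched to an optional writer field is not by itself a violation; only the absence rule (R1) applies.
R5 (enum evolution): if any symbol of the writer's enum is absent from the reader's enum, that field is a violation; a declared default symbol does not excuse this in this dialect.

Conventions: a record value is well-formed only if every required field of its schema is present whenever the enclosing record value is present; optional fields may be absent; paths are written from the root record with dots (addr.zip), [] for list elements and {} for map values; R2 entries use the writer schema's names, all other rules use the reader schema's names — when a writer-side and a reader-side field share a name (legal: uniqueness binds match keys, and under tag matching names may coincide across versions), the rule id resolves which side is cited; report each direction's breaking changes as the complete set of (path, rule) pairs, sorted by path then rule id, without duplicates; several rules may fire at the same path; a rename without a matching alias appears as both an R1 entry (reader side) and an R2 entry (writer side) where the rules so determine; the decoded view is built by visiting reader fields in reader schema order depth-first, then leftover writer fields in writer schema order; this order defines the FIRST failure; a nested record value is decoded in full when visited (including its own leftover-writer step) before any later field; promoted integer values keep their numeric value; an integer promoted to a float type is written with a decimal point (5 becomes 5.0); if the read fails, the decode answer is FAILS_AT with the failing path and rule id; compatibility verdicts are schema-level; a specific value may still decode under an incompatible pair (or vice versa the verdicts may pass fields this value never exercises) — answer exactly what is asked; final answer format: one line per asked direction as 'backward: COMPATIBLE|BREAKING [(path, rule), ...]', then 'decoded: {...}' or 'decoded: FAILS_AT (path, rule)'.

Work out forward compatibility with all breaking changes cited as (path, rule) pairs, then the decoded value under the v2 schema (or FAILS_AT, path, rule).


forward: BREAKING [(channel, R5), (nickname, R3)]; decoded: FAILS_AT (nickname, R3)

arrows below run writer -> reader for Ticket
forward for Ticket (reader v1, writer v2):
  writer optional, Role -> Role: reader channel maps from writer channel
  writer required, map<string, float32> -> map<string, float32>: reader codes maps from writer codes
  writer required, bytes -> string: reader nickname maps from writer nickname
  writer required, bool -> bool: reader active maps from writer active
  writer required, bool -> bool: reader enabled maps from writer enabled
  breaking: (channel, R5)
  breaking: (nickname, R3)
  forward on Ticket therefore BREAKING (2)
decode walk for Ticket under reader schema v2:
  channel := null (not supplied -> null)
  codes := {"ref": 0.0}
  read fails at nickname under R3
  => FAILS_AT (nickname, R3)


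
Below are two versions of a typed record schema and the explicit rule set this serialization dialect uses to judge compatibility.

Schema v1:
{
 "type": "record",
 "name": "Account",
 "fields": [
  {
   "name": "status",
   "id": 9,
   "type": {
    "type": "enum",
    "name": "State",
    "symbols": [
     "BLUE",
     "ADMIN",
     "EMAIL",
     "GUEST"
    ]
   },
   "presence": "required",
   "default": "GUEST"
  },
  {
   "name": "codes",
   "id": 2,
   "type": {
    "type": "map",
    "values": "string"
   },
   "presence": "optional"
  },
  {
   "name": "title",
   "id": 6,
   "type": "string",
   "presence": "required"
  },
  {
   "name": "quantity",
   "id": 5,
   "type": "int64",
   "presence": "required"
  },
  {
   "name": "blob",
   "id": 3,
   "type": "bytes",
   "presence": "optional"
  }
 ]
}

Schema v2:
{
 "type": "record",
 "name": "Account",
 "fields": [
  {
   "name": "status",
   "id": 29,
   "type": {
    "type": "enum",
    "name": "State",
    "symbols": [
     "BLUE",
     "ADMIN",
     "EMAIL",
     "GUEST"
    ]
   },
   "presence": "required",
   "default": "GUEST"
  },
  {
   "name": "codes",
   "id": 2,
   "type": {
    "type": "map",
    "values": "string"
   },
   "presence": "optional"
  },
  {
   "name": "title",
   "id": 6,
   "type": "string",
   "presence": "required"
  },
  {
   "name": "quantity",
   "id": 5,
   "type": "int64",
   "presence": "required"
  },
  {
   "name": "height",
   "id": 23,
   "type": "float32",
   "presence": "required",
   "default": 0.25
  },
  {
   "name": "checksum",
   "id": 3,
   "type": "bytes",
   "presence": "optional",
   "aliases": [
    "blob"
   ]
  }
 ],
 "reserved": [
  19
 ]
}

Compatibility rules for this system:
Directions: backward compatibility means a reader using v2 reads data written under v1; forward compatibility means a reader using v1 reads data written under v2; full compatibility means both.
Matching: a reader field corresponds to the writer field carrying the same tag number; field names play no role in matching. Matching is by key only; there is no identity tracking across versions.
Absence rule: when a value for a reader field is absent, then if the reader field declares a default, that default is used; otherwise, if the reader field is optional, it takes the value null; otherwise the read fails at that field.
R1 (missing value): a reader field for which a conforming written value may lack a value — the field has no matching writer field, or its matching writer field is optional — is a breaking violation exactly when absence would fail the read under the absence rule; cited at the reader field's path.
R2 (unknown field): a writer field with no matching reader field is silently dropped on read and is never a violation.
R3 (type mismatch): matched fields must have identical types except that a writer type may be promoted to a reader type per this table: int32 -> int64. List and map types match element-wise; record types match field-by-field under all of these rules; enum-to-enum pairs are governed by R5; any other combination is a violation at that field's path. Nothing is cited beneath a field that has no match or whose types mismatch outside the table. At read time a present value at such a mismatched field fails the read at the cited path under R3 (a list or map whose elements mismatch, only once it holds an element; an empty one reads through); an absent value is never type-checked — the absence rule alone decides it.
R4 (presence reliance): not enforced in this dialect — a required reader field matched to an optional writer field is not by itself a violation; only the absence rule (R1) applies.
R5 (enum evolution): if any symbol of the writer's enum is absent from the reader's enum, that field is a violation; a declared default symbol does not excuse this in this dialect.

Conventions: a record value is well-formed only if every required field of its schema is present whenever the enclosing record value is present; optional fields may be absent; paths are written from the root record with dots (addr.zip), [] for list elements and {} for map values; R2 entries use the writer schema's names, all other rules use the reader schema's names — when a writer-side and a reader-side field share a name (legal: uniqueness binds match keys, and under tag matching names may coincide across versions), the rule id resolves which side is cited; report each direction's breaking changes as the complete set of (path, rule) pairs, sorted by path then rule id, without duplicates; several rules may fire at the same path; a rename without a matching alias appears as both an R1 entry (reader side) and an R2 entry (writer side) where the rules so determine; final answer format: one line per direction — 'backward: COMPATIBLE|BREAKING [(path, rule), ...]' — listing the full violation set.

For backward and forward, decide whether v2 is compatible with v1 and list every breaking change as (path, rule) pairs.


each type pair in Account: writer, then reader
backward analysis of Account with v2 as reader and v1 as writer:
  no writer field matches reader status
  codes: paired with writer codes (map<string, string> -> map<string, string>; writer optional)
  title: paired with writer title (string -> string; writer required)
  quantity: paired with writer quantity (int64 -> int64; writer required)
  no writer field matches reader height
  checksum: paired with writer blob (bytes -> bytes; writer optional)
  leftover writer field: status
  => no violations; backward on Account: COMPATIBLE
forward analysis of Account with v1 as reader and v2 as writer:
  no writer field matches reader status
  codes: paired with writer codes (map<string, string> -> map<string, string>; writer optional)
  title: paired with writer title (string -> string; writer required)
  quantity: paired with writer quantity (int64 -> int64; writer required)
  blob: paired with writer checksum (bytes -> bytes; writer optional)
  leftover writer field: status
  leftover writer field: height
  => no violations; forward on Account: COMPATIBLE

backward: COMPATIBLE []; forward: COMPATIBLE []


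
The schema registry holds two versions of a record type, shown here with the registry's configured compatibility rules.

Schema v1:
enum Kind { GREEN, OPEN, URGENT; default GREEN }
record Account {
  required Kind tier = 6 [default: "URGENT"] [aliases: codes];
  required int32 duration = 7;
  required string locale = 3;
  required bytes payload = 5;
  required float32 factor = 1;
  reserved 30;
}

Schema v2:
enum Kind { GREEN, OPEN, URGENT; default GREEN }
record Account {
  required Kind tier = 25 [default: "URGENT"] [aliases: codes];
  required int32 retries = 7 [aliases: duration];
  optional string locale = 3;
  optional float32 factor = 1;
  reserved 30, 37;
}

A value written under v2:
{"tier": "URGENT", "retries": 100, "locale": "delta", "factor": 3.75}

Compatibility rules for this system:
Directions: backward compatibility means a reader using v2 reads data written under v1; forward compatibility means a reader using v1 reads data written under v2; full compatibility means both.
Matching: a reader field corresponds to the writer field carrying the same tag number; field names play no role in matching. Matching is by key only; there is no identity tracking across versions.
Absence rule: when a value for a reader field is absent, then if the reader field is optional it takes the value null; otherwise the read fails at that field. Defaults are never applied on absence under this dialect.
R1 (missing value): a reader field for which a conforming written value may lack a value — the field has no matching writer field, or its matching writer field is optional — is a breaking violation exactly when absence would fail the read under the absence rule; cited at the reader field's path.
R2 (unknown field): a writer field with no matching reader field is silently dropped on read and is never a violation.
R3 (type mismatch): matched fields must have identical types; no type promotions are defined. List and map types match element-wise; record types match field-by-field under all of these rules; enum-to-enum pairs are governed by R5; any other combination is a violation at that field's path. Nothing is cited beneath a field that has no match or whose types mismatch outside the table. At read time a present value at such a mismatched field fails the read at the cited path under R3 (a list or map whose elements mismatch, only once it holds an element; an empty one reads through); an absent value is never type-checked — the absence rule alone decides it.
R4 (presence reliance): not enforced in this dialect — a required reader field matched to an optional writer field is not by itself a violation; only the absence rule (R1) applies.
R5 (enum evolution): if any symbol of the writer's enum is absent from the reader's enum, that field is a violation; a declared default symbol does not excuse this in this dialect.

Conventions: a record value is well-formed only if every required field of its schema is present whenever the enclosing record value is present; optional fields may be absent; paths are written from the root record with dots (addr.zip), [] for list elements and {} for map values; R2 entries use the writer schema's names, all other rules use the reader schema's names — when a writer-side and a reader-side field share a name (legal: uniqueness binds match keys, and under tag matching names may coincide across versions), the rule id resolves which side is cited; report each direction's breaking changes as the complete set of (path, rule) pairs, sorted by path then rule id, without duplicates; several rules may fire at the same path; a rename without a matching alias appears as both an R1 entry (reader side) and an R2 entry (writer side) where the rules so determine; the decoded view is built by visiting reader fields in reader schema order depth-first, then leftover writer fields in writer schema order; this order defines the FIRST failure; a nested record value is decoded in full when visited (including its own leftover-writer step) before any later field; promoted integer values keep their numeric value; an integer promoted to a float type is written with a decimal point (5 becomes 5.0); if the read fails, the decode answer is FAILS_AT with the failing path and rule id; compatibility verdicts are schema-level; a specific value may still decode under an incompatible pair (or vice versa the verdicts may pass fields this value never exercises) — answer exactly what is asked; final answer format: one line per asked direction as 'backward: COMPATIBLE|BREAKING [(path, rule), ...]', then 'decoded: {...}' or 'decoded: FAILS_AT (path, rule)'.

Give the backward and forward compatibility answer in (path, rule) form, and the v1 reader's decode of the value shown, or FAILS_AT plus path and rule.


backward: BREAKING [(tier, R1)]; forward: BREAKING [(factor, R1), (locale, R1), (payload, R1), (tier, R1)]; decoded: FAILS_AT (tier, R1)

the writer's type comes first in each Account pair
backward pass over Account, reader schema v2, writer schema v1:
  tier has no writer counterpart
  retries: int32 -> int32, writer required; from duration
  locale: string -> string, writer required; from locale
  factor: float32 -> float32, writer required; from factor
  writer tier: unknown to reader
  writer payload: unknown to reader
  rule R1 violated at tier
  backward on Account therefore BREAKING (1)
forward pass over Account, reader schema v1, writer schema v2:
  tier has no writer counterpart
  duration: int32 -> int32, writer required; from retries
  locale: string -> string, writer optional; from locale
  payload has no writer counterpart
  factor: float32 -> float32, writer optional; from factor
  writer tier: unknown to reader
  rule R1 violated at factor
  rule R1 violated at locale
  rule R1 violated at payload
  rule R1 violated at tier
  forward on Account therefore BREAKING (4)
decoding the Account value with the v1 reader:
  read fails at tier under R1 (no fill)
  => FAILS_AT (tier, R1)


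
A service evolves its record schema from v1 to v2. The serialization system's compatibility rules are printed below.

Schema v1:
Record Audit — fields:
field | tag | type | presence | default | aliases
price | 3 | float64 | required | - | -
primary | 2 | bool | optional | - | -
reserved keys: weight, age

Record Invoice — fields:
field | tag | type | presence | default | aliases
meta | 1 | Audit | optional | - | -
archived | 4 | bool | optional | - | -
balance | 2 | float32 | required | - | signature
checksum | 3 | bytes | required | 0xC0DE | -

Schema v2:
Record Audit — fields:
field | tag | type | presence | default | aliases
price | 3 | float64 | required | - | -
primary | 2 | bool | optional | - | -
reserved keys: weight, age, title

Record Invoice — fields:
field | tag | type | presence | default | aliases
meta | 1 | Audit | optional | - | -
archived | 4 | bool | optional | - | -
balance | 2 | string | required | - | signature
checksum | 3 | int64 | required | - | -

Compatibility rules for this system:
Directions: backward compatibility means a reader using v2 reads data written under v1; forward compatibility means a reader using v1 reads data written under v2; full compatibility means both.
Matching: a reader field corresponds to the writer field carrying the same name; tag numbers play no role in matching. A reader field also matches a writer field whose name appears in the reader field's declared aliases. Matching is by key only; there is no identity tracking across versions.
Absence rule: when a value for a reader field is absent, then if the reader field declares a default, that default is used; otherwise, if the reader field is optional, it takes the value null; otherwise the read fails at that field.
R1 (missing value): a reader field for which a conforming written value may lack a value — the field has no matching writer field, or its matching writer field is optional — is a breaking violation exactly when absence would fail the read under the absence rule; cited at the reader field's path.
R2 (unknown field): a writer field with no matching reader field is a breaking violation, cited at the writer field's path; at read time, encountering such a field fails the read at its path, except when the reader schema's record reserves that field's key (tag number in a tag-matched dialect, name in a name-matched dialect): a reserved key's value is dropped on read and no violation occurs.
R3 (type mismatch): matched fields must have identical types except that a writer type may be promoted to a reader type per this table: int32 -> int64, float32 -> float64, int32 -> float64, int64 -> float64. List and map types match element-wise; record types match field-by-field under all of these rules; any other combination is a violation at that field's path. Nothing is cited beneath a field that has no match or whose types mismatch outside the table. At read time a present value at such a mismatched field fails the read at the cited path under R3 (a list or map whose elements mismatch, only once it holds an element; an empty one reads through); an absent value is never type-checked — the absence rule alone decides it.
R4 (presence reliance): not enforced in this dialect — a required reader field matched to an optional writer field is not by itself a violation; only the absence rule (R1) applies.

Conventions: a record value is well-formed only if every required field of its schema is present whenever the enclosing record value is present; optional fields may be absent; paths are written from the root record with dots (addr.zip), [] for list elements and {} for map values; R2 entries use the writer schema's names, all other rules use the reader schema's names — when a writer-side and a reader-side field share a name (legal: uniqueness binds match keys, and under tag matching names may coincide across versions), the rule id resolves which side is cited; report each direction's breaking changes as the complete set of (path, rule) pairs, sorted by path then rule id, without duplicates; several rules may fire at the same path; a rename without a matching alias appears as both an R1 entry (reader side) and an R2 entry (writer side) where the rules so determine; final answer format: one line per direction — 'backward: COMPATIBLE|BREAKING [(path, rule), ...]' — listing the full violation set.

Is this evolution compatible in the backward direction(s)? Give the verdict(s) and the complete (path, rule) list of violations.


each type pair in Invoice: writer, then reader
backward analysis of Invoice with v2 as reader and v1 as writer:
  writer optional, Audit -> Audit: reader meta maps from writer meta
  writer optional, bool -> bool: reader archived maps from writer archived
  writer required, float32 -> string: reader balance maps from writer balance
  writer required, bytes -> int64: reader checksum maps from writer checksum
  writer required, float64 -> float64: reader meta.price maps from writer meta.price
  writer optional, bool -> bool: reader meta.primary maps from writer meta.primary
  R3 fires at balance
  R3 fires at checksum
  => 2 violation(s): backward is BREAKING for Invoice

backward: BREAKING [(balance, R3), (checksum, R3)]


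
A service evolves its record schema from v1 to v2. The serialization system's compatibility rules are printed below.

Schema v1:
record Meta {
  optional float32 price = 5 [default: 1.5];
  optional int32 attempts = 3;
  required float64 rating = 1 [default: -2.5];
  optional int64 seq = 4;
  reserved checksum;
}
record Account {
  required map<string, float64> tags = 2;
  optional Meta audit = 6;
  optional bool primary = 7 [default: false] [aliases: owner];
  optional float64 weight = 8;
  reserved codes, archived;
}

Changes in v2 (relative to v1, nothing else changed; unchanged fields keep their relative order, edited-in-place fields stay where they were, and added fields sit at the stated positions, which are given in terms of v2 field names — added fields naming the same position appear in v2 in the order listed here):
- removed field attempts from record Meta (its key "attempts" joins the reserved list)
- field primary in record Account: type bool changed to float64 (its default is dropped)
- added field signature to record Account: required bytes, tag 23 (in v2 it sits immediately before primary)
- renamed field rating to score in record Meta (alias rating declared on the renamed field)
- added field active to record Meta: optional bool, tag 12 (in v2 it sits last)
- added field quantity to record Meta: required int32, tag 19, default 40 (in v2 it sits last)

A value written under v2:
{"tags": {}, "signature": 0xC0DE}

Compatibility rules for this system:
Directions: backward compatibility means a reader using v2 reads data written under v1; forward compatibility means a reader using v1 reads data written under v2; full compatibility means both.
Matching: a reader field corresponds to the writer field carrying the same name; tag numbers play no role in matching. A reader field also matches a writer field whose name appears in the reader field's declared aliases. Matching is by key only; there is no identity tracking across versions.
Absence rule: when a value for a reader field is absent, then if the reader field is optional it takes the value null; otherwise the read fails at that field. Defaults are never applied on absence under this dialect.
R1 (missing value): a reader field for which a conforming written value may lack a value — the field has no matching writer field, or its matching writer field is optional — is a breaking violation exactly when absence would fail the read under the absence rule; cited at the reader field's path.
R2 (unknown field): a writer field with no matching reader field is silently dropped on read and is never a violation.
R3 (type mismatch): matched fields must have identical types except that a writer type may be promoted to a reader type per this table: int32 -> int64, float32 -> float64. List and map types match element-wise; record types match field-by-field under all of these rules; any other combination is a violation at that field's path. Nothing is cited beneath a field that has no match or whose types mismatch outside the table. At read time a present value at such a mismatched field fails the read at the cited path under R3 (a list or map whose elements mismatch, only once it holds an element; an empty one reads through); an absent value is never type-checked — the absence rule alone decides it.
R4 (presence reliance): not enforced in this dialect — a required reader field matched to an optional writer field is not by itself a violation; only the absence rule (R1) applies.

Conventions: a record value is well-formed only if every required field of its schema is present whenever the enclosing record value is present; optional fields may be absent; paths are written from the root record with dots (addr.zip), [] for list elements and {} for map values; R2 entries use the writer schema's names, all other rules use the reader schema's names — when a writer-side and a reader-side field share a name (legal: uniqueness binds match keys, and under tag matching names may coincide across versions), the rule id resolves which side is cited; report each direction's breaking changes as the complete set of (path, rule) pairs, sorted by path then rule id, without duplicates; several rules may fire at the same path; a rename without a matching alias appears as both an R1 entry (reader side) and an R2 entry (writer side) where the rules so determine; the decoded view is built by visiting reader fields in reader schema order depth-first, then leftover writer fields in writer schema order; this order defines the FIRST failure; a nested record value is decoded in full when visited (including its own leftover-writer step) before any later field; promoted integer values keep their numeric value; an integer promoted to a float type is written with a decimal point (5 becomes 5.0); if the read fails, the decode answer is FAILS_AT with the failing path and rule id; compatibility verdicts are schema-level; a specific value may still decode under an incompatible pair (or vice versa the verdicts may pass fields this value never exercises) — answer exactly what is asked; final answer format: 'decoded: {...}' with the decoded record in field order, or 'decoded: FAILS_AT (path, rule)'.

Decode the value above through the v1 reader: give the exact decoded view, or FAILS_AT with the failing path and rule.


each type pair in Account: writer, then reader
migrating the Account value to v1:
  tags := {}
  audit := null (absent, optional -> null)
  primary := null (absent, optional -> null)
  weight := null (absent, optional -> null)
  writer signature: unknown -> dropped
  => decoded: {"tags": {}, "audit": null, "primary": null, "weight": null}
the other Account changes do not affect what is asked:
  removed field attempts from record Meta (its key "attempts" joins the reserved list) -> triggers nothing under the printed rules; the Account answer is the same either way
  field primary in record Account: type bool changed to float64 (its default is dropped) -> a verdict-level change on Account — the shown value reads the same
  added field active to record Meta: optional bool, tag 12 (in v2 it sits last) -> triggers nothing under the printed rules; the Account answer is the same either way
  renamed field rating to score in record Meta (alias rating declared on the renamed field) -> a verdict-level change on Account — the shown value reads the same
  added field signature to record Account: required bytes, tag 23 (in v2 it sits immediately before primary) -> a verdict-level change on Account — the shown value reads the same
  added field quantity to record Meta: required int32, tag 19, default 40 (in v2 it sits last) -> a verdict-level change on Account — the shown value reads the same

decoded: {"tags": {}, "audit": null, "primary": null, "weight": null}


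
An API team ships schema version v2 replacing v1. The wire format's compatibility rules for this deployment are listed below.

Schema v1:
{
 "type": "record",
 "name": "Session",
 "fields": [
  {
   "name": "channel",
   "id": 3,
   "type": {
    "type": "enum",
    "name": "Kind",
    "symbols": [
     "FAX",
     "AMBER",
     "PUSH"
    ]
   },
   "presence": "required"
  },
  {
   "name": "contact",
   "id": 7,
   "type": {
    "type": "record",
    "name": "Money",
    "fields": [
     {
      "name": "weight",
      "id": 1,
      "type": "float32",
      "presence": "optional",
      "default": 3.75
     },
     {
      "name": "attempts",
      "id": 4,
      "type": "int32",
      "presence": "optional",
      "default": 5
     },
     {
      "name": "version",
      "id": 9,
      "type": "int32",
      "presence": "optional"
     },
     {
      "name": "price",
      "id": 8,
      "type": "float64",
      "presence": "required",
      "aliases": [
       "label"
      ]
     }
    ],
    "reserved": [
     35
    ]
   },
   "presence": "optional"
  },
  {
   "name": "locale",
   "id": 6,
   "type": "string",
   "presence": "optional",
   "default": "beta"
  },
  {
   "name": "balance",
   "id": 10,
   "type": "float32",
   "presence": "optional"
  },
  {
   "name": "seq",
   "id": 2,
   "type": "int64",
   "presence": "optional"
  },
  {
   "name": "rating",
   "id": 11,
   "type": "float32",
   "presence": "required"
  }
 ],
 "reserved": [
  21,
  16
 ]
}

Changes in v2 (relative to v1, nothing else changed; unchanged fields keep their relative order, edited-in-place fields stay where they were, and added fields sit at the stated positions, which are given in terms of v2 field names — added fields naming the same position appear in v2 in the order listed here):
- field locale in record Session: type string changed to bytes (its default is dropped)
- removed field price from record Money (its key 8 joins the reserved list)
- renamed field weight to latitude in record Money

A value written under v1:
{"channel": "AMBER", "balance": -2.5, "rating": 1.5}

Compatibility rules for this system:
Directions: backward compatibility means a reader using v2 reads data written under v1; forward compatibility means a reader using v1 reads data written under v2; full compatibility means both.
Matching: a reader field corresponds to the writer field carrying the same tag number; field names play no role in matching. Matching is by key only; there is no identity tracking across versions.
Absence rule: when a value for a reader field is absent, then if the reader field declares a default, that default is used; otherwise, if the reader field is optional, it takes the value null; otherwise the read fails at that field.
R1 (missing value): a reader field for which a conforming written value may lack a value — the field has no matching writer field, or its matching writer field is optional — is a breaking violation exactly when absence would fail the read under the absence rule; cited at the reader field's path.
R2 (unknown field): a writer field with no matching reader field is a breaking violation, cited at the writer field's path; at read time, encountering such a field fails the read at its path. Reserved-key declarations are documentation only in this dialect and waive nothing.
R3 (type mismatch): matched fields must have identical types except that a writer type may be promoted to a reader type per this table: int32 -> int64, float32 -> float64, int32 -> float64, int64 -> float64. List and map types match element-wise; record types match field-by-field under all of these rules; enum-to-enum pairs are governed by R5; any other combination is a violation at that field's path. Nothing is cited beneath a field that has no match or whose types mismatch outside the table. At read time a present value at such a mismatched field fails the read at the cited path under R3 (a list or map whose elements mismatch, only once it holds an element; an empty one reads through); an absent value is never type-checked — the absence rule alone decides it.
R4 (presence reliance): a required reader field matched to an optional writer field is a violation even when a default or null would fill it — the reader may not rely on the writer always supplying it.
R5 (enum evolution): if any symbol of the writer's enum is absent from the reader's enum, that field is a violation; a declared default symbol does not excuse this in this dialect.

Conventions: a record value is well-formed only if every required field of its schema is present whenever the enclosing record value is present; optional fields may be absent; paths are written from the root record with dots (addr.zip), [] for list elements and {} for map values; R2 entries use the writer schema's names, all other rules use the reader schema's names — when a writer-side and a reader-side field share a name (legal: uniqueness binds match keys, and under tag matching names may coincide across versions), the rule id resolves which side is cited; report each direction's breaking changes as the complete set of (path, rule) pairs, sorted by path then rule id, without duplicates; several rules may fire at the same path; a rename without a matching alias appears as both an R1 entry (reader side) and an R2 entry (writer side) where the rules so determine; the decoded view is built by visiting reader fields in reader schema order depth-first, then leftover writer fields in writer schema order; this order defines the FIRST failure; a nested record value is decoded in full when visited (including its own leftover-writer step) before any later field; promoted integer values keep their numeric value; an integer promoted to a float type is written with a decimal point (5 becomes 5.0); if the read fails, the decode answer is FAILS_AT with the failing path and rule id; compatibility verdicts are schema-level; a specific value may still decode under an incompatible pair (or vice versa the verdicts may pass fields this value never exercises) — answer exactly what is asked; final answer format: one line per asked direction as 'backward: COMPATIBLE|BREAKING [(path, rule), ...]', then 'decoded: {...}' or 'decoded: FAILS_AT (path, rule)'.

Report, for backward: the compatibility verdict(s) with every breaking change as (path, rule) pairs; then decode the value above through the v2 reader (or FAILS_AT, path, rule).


backward: BREAKING [(contact.price, R2), (locale, R3)]; decoded: {"channel": "AMBER", "contact": null, "locale": null, "balance": -2.5, "seq": null, "rating": 1.5}

arrows below run writer -> reader for Session
backward pass over Session, reader schema v2, writer schema v1:
  channel <- channel (Kind -> Kind, writer required)
  contact <- contact (Money -> Money, writer optional)
  locale <- locale (string -> bytes, writer optional)
  balance <- balance (float32 -> float32, writer optional)
  seq <- seq (int64 -> int64, writer optional)
  rating <- rating (float32 -> float32, writer required)
  contact.latitude <- contact.weight (float32 -> float32, writer optional)
  contact.attempts <- contact.attempts (int32 -> int32, writer optional)
  contact.version <- contact.version (int32 -> int32, writer optional)
  writer field contact.price has no reader counterpart
  rule R2 violated at contact.price
  rule R3 violated at locale
  => backward: BREAKING (2)
decoding the Session value with the v2 reader:
  channel := "AMBER"
  contact := null (missing; optional => null)
  locale := null (missing; optional => null)
  balance := -2.5
  seq := null (missing; optional => null)
  rating := 1.5
  => decoded: {"channel": "AMBER", "contact": null, "locale": null, "balance": -2.5, "seq": null, "rating": 1.5}
checking off the Session differences that do not matter here:
  renamed field weight to latitude in record Money -> inert for the asked Session verdict: nothing fires


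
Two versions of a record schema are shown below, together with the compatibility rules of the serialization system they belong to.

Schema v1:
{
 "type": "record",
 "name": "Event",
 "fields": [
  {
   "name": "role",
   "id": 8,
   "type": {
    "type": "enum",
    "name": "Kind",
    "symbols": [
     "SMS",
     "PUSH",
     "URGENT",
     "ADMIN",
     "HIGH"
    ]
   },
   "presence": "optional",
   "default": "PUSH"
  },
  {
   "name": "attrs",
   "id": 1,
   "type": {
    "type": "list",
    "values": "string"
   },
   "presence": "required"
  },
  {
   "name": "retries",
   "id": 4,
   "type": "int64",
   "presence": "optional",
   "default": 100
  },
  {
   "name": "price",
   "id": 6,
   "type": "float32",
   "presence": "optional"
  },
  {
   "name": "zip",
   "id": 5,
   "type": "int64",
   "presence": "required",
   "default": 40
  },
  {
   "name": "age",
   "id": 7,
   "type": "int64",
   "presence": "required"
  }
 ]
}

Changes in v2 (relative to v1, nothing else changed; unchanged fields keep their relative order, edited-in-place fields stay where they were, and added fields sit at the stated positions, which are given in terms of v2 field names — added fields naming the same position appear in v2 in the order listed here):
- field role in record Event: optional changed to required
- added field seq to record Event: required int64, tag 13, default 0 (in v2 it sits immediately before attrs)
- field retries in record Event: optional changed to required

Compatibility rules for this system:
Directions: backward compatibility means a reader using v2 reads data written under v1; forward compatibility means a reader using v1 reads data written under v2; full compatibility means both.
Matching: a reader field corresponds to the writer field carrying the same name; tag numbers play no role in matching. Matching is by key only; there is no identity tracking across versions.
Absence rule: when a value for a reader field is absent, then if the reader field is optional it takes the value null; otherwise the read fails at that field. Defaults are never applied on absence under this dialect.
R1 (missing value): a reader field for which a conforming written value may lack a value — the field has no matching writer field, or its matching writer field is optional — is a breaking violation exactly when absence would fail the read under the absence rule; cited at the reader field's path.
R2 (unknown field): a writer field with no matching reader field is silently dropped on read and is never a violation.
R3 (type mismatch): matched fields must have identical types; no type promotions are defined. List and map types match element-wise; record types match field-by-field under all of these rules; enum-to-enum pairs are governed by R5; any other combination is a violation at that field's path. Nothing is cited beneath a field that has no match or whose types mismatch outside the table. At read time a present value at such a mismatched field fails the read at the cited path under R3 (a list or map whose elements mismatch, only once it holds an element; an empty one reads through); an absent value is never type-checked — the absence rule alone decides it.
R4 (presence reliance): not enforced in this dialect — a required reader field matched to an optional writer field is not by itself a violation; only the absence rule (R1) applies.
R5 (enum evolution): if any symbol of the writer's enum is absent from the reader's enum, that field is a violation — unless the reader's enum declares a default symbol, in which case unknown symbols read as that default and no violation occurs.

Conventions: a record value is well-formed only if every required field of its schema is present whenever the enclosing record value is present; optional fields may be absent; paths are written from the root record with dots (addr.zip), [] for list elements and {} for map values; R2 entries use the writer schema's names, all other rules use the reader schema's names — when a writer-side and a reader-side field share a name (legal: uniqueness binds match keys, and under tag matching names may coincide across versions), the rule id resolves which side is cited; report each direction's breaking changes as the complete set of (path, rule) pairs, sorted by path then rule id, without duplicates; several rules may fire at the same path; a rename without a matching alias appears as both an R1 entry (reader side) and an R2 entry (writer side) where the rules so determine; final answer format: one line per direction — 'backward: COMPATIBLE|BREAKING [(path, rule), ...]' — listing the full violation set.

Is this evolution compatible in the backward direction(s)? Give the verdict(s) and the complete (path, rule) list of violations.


backward: BREAKING [(retries, R1), (role, R1), (seq, R1)]

in Event below, arrows point writer -> reader
checking backward for Event: reader v2 against writer v1:
  writer optional, Kind -> Kind: reader role maps from writer role
  seq: no writer-side match
  writer required, list<string> -> list<string>: reader attrs maps from writer attrs
  writer optional, int64 -> int64: reader retries maps from writer retries
  writer optional, float32 -> float32: reader price maps from writer price
  writer required, int64 -> int64: reader zip maps from writer zip
  writer required, int64 -> int64: reader age maps from writer age
  breaking: (retries, R1)
  breaking: (role, R1)
  breaking: (seq, R1)
  backward on Event therefore BREAKING (3)
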